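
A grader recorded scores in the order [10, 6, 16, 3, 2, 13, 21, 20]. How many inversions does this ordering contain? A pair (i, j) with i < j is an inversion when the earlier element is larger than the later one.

Inversions: 10

Sweep left to right; for each value list the smaller values that follow it:
10: 3
6: 2
16: 3
3: 1
2: 0
13: 0
21: 1
20: 0
Sum: 3 + 2 + 3 + 1 + 0 + 0 + 1 + 0 = 10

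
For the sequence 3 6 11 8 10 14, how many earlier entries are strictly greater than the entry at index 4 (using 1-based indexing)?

The element at index 4 is 8.
Elements before it: 3, 6, 11
Those larger than 8: 11

1 such element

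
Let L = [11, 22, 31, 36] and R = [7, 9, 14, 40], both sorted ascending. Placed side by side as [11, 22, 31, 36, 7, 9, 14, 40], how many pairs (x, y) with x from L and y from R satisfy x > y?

11

Count, for every r in R, how many entries of L exceed r:
r = 7: 11, 22, 31, 36 → 4
r = 9: 11, 22, 31, 36 → 4
r = 14: 22, 31, 36 → 3
r = 40: none → 0
Cross-inversions: 4 + 4 + 3 + 0 = 11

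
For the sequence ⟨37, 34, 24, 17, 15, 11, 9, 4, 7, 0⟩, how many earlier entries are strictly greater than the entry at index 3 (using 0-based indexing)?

The element at index 3 is 17.
Elements before it: 37, 34, 24
Those larger than 17: 37, 34, 24

3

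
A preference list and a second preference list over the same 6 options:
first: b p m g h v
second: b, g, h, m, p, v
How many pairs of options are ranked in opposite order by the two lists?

Pairs: 5

Assign each item its position (1..6) in the first ordering, then rewrite the second ordering as that position sequence:
positions: b→1, p→2, m→3, g→4, h→5, v→6
second ordering as positions: [1, 4, 5, 3, 2, 6]
Discordant pairs = inversions in this position sequence.
1: 0
4: 3, 2 → 2
5: 3, 2 → 2
3: 2 → 1
2: 0
6: 0
Total: 0 + 2 + 2 + 1 + 0 + 0 = 5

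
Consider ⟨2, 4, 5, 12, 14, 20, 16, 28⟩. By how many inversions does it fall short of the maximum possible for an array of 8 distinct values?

Maximum inversions for 8 distinct elements is C(8, 2) = 8·7/2 = 28.
Current inversions — for each element, count later smaller elements:
2: 0
4: 0
5: 0
12: 0
14: 0
20: 1
16: 0
28: 0
Current total: 0 + 0 + 0 + 0 + 0 + 1 + 0 + 0 = 1
Shortfall: 28 − 1 = 27

27 inversions short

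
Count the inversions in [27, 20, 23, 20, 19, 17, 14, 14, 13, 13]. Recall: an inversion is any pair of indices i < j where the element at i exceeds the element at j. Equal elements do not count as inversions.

Count, for each position, how many later elements it exceeds:
27: 9
20: 6
23: 7
20: 6
19: 5
17: 4
14: 2
14: 2
13: 0
13: 0
Sum: 9 + 6 + 7 + 6 + 5 + 4 + 2 + 2 + 0 + 0 = 41

41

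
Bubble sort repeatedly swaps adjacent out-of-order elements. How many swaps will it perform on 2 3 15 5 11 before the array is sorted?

Each adjacent swap fixes exactly one inversion, so the minimum swap count equals the number of inversions.
Count inversions — for each element, later elements that are smaller:
2: none → 0
3: none → 0
15: 5, 11 → 2
5: none → 0
11: none → 0
Total inversions: 0 + 0 + 2 + 0 + 0 = 2

2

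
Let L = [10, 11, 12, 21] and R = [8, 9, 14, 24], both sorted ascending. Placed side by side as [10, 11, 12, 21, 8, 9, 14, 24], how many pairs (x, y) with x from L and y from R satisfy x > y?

There are 9 cross-inversions.

Take each right-half value and tally the left-half values above it:
r = 8: 10, 11, 12, 21 → 4
r = 9: 10, 11, 12, 21 → 4
r = 14: 21 → 1
r = 24: none → 0
Cross-inversions: 4 + 4 + 1 + 0 = 9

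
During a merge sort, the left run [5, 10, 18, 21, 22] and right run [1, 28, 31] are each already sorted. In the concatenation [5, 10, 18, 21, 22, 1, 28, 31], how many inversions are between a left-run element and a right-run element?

Count, for every r in R, how many entries of L exceed r:
r = 1: 5, 10, 18, 21, 22 → 5
r = 28: none → 0
r = 31: none → 0
Cross-inversions: 5 + 0 + 0 = 5

5 cross-inversions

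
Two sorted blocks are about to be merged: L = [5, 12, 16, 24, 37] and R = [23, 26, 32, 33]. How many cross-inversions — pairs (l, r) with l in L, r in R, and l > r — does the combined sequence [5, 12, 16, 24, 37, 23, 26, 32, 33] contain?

Take each right-half value and tally the left-half values above it:
r = 23: 24, 37 → 2
r = 26: 37 → 1
r = 32: 37 → 1
r = 33: 37 → 1
Cross-inversions: 2 + 1 + 1 + 1 = 5

5 cross-inversions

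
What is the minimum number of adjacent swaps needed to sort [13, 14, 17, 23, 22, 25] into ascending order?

Each adjacent swap fixes exactly one inversion, so the minimum swap count equals the number of inversions.
Count inversions — for each element, later elements that are smaller:
13: none → 0
14: none → 0
17: none → 0
23: 22 → 1
22: none → 0
25: none → 0
Total inversions: 0 + 0 + 0 + 1 + 0 + 0 = 1

1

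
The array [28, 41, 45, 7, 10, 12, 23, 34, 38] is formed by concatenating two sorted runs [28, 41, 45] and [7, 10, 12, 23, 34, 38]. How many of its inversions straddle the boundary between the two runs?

Split inversions: 16

Count, for every r in R, how many entries of L exceed r:
r = 7: 28, 41, 45 → 3
r = 10: 28, 41, 45 → 3
r = 12: 28, 41, 45 → 3
r = 23: 28, 41, 45 → 3
r = 34: 41, 45 → 2
r = 38: 41, 45 → 2
Cross-inversions: 3 + 3 + 3 + 3 + 2 + 2 = 16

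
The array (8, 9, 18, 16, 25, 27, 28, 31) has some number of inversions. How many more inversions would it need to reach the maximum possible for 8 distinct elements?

Maximum inversions for 8 distinct elements is C(8, 2) = 8·7/2 = 28.
Current inversions — for each element, count later smaller elements:
8: 0
9: 0
18: 1
16: 0
25: 0
27: 0
28: 0
31: 0
Current total: 0 + 0 + 1 + 0 + 0 + 0 + 0 + 0 = 1
Shortfall: 28 − 1 = 27

27 inversions short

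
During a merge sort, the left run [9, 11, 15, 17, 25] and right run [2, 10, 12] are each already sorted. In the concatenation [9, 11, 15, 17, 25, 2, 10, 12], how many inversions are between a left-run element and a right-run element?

12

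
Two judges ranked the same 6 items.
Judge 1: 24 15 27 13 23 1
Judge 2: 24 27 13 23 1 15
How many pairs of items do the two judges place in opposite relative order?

4

Assign each item its position (1..6) in the first ordering, then rewrite the second ordering as that position sequence:
positions: 24→1, 15→2, 27→3, 13→4, 23→5, 1→6
second ordering as positions: [1, 3, 4, 5, 6, 2]
Discordant pairs = inversions in this position sequence.
1: 0
3: 2 → 1
4: 2 → 1
5: 2 → 1
6: 2 → 1
2: 0
Total: 0 + 1 + 1 + 1 + 1 + 0 = 4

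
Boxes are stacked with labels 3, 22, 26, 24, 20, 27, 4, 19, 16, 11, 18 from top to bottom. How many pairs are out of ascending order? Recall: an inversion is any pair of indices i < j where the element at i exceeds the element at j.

For each element, count later entries that are smaller:
3: 0
22: 6
26: 7
24: 6
20: 5
27: 5
4: 0
19: 3
16: 1
11: 0
18: 0
Sum: 0 + 6 + 7 + 6 + 5 + 5 + 0 + 3 + 1 + 0 + 0 = 33

33 inversions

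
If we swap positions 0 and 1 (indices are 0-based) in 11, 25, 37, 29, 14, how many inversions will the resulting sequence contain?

5 inversions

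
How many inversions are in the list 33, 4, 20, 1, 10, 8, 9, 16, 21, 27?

Count, for each position, how many later elements it exceeds:
33: 9
4: 1
20: 5
1: 0
10: 2
8: 0
9: 0
16: 0
21: 0
27: 0
Sum: 9 + 1 + 5 + 0 + 2 + 0 + 0 + 0 + 0 + 0 = 17

17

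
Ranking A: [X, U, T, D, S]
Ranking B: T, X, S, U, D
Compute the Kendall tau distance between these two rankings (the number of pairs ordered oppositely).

4 discordant pairs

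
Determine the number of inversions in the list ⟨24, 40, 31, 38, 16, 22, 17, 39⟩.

Inversions: 16

Element-by-element contributions:
24 → 16, 22, 17 → 3
40 → 31, 38, 16, 22, 17, 39 → 6
31 → 16, 22, 17 → 3
38 → 16, 22, 17 → 3
16 → none → 0
22 → 17 → 1
17 → none → 0
39 → none → 0
Sum: 3 + 6 + 3 + 3 + 0 + 1 + 0 + 0 = 16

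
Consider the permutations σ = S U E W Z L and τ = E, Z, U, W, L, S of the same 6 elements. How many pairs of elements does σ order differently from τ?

Discordant pairs: 8

Assign each item its position (1..6) in the first ordering, then rewrite the second ordering as that position sequence:
positions: S→1, U→2, E→3, W→4, Z→5, L→6
second ordering as positions: [3, 5, 2, 4, 6, 1]
Discordant pairs = inversions in this position sequence.
3: 2, 1 → 2
5: 2, 4, 1 → 3
2: 1 → 1
4: 1 → 1
6: 1 → 1
1: 0
Total: 2 + 3 + 1 + 1 + 1 + 0 = 8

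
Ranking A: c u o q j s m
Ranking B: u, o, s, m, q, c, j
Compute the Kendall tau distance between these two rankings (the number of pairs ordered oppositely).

9 discordant pairs

Assign each item its position (1..7) in the first ordering, then rewrite the second ordering as that position sequence:
positions: c→1, u→2, o→3, q→4, j→5, s→6, m→7
second ordering as positions: [2, 3, 6, 7, 4, 1, 5]
Discordant pairs = inversions in this position sequence.
2: 1 → 1
3: 1 → 1
6: 4, 1, 5 → 3
7: 4, 1, 5 → 3
4: 1 → 1
1: 0
5: 0
Total: 1 + 1 + 3 + 3 + 1 + 0 + 0 = 9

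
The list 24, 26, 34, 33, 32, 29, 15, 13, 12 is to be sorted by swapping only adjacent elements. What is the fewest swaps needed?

27

The minimum number of adjacent swaps to sort an array equals its inversion count, since every such swap removes exactly one inversion.
Count inversions — for each element, later elements that are smaller:
24: 15, 13, 12 → 3
26: 15, 13, 12 → 3
34: 33, 32, 29, 15, 13, 12 → 6
33: 32, 29, 15, 13, 12 → 5
32: 29, 15, 13, 12 → 4
29: 15, 13, 12 → 3
15: 13, 12 → 2
13: 12 → 1
12: none → 0
Total inversions: 3 + 3 + 6 + 5 + 4 + 3 + 2 + 1 + 0 = 27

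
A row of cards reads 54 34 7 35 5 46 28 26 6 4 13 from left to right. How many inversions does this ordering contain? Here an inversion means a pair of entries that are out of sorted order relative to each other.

For each element, count later entries that are smaller:
54 → 34, 7, 35, 5, 46, 28, 26, 6, 4, 13 → 10
34 → 7, 5, 28, 26, 6, 4, 13 → 7
7 → 5, 6, 4 → 3
35 → 5, 28, 26, 6, 4, 13 → 6
5 → 4 → 1
46 → 28, 26, 6, 4, 13 → 5
28 → 26, 6, 4, 13 → 4
26 → 6, 4, 13 → 3
6 → 4 → 1
4 → none → 0
13 → none → 0
Sum: 10 + 7 + 3 + 6 + 1 + 5 + 4 + 3 + 1 + 0 + 0 = 40

40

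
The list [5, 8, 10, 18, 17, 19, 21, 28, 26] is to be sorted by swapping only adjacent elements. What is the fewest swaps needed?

Each adjacent swap fixes exactly one inversion, so the minimum swap count equals the number of inversions.
Count inversions — for each element, later elements that are smaller:
5: none → 0
8: none → 0
10: none → 0
18: 17 → 1
17: none → 0
19: none → 0
21: none → 0
28: 26 → 1
26: none → 0
Total inversions: 0 + 0 + 0 + 1 + 0 + 0 + 0 + 1 + 0 = 2

2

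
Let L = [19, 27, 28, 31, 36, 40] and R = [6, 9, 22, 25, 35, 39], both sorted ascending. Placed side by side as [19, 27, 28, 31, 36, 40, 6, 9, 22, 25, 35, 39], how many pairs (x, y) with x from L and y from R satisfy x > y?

Take each right-half value and tally the left-half values above it:
r = 6: 19, 27, 28, 31, 36, 40 → 6
r = 9: 19, 27, 28, 31, 36, 40 → 6
r = 22: 27, 28, 31, 36, 40 → 5
r = 25: 27, 28, 31, 36, 40 → 5
r = 35: 36, 40 → 2
r = 39: 40 → 1
Cross-inversions: 6 + 6 + 5 + 5 + 2 + 1 = 25

There are 25 split inversions.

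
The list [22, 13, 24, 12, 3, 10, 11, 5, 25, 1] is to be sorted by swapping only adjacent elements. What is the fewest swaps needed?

There are 31 adjacent swaps.

The minimum number of adjacent swaps to sort an array equals its inversion count, since every such swap removes exactly one inversion.
Count inversions — for each element, later elements that are smaller:
22: 13, 12, 3, 10, 11, 5, 1 → 7
13: 12, 3, 10, 11, 5, 1 → 6
24: 12, 3, 10, 11, 5, 1 → 6
12: 3, 10, 11, 5, 1 → 5
3: 1 → 1
10: 5, 1 → 2
11: 5, 1 → 2
5: 1 → 1
25: 1 → 1
1: none → 0
Total inversions: 7 + 6 + 6 + 5 + 1 + 2 + 2 + 1 + 1 + 0 = 31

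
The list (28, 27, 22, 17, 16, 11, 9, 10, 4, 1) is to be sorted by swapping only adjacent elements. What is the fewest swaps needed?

Each adjacent swap fixes exactly one inversion, so the minimum swap count equals the number of inversions.
Count inversions — for each element, later elements that are smaller:
28: 27, 22, 17, 16, 11, 9, 10, 4, 1 → 9
27: 22, 17, 16, 11, 9, 10, 4, 1 → 8
22: 17, 16, 11, 9, 10, 4, 1 → 7
17: 16, 11, 9, 10, 4, 1 → 6
16: 11, 9, 10, 4, 1 → 5
11: 9, 10, 4, 1 → 4
9: 4, 1 → 2
10: 4, 1 → 2
4: 1 → 1
1: none → 0
Total inversions: 9 + 8 + 7 + 6 + 5 + 4 + 2 + 2 + 1 + 0 = 44

44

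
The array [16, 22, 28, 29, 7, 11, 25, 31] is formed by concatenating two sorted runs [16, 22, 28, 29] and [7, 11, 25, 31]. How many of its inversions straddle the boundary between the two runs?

Take each right-half value and tally the left-half values above it:
r = 7: 16, 22, 28, 29 → 4
r = 11: 16, 22, 28, 29 → 4
r = 25: 28, 29 → 2
r = 31: none → 0
Cross-inversions: 4 + 4 + 2 + 0 = 10

10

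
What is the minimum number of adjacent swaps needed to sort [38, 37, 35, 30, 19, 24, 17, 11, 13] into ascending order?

34

Minimum adjacent swaps = number of inversions (each swap of adjacent out-of-order elements removes one inversion and no swap can remove more).
Count inversions — for each element, later elements that are smaller:
38: 37, 35, 30, 19, 24, 17, 11, 13 → 8
37: 35, 30, 19, 24, 17, 11, 13 → 7
35: 30, 19, 24, 17, 11, 13 → 6
30: 19, 24, 17, 11, 13 → 5
19: 17, 11, 13 → 3
24: 17, 11, 13 → 3
17: 11, 13 → 2
11: none → 0
13: none → 0
Total inversions: 8 + 7 + 6 + 5 + 3 + 3 + 2 + 0 + 0 = 34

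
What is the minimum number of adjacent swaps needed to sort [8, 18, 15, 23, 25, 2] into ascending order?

Minimum adjacent swaps = number of inversions (each swap of adjacent out-of-order elements removes one inversion and no swap can remove more).
Count inversions — for each element, later elements that are smaller:
8: 2 → 1
18: 15, 2 → 2
15: 2 → 1
23: 2 → 1
25: 2 → 1
2: none → 0
Total inversions: 1 + 2 + 1 + 1 + 1 + 0 = 6

6 adjacent swaps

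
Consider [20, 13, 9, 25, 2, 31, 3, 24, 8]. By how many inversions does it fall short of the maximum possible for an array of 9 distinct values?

16 inversions short

Maximum inversions for 9 distinct elements is C(9, 2) = 9·8/2 = 36.
Current inversions — for each element, count later smaller elements:
20: 5
13: 4
9: 3
25: 4
2: 0
31: 3
3: 0
24: 1
8: 0
Current total: 5 + 4 + 3 + 4 + 0 + 3 + 0 + 1 + 0 = 20
Shortfall: 36 − 20 = 16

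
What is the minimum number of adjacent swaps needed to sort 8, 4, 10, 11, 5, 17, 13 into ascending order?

There are 5 adjacent swaps.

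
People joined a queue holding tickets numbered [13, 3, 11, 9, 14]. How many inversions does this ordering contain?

4

For each element, count later entries that are smaller:
13: 3
3: 0
11: 1
9: 0
14: 0
Sum: 3 + 0 + 1 + 0 + 0 = 4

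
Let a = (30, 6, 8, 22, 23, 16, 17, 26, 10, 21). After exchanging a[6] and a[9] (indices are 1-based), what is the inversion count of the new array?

20

Positions 6 and 9 hold 16 and 10; after swapping, the array is [30, 6, 8, 22, 23, 10, 17, 26, 16, 21].
For each element, count later entries that are smaller:
30: 9
6: 0
8: 0
22: 4
23: 4
10: 0
17: 1
26: 2
16: 0
21: 0
Sum: 9 + 0 + 0 + 4 + 4 + 0 + 1 + 2 + 0 + 0 = 20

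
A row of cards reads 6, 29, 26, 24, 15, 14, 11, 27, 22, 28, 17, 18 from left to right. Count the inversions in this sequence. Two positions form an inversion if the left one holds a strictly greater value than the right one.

33 out-of-order pairs

Sweep left to right; for each value list the smaller values that follow it:
6 → none → 0
29 → 26, 24, 15, 14, 11, 27, 22, 28, 17, 18 → 10
26 → 24, 15, 14, 11, 22, 17, 18 → 7
24 → 15, 14, 11, 22, 17, 18 → 6
15 → 14, 11 → 2
14 → 11 → 1
11 → none → 0
27 → 22, 17, 18 → 3
22 → 17, 18 → 2
28 → 17, 18 → 2
17 → none → 0
18 → none → 0
Sum: 0 + 10 + 7 + 6 + 2 + 1 + 0 + 3 + 2 + 2 + 0 + 0 = 33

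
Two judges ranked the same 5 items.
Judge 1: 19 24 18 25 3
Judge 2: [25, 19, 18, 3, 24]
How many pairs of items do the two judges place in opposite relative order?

5

Assign each item its position (1..5) in the first ordering, then rewrite the second ordering as that position sequence:
positions: 19→1, 24→2, 18→3, 25→4, 3→5
second ordering as positions: [4, 1, 3, 5, 2]
Discordant pairs = inversions in this position sequence.
4: 1, 3, 2 → 3
1: 0
3: 2 → 1
5: 2 → 1
2: 0
Total: 3 + 0 + 1 + 1 + 0 = 5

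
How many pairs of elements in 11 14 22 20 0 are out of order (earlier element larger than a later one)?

Listing every pair i<j with a[i]>a[j] (using 0-based positions):
(0,4): 11 > 0
(1,4): 14 > 0
(2,3): 22 > 20
(2,4): 22 > 0
(3,4): 20 > 0
That's 5 pairs.

5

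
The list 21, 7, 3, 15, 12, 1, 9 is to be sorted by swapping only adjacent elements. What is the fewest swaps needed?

14 swaps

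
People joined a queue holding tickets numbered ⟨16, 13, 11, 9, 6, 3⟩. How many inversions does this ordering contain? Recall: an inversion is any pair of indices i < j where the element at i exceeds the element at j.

Count, for each position, how many later elements it exceeds:
16 → 13, 11, 9, 6, 3 → 5
13 → 11, 9, 6, 3 → 4
11 → 9, 6, 3 → 3
9 → 6, 3 → 2
6 → 3 → 1
3 → none → 0
Sum: 5 + 4 + 3 + 2 + 1 + 0 = 15

15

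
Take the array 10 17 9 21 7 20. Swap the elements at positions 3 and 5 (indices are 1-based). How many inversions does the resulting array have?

Positions 3 and 5 hold 9 and 7; after swapping, the array is [10, 17, 7, 21, 9, 20].
Count, for each position, how many later elements it exceeds:
10 → 7, 9 → 2
17 → 7, 9 → 2
7 → none → 0
21 → 9, 20 → 2
9 → none → 0
20 → none → 0
Sum: 2 + 2 + 0 + 2 + 0 + 0 = 6

6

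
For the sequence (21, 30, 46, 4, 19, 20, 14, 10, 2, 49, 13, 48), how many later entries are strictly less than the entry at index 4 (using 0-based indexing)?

4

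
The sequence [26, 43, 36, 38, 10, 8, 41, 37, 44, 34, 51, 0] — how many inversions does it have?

32 inversions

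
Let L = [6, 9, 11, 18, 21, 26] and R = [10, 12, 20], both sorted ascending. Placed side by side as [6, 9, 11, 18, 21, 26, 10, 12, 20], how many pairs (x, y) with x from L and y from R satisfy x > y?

For each element r of the right run, count left-run elements greater than r:
r = 10: 11, 18, 21, 26 → 4
r = 12: 18, 21, 26 → 3
r = 20: 21, 26 → 2
Cross-inversions: 4 + 3 + 2 = 9

9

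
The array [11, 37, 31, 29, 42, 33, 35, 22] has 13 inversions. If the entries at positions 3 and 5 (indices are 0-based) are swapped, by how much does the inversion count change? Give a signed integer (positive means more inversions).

+1

Positions 3 and 5 hold 29 and 33; after swapping, the array is [11, 37, 31, 33, 42, 29, 35, 22].
For each element, count later entries that are smaller:
11 → none → 0
37 → 31, 33, 29, 35, 22 → 5
31 → 29, 22 → 2
33 → 29, 22 → 2
42 → 29, 35, 22 → 3
29 → 22 → 1
35 → 22 → 1
22 → none → 0
Sum: 0 + 5 + 2 + 2 + 3 + 1 + 1 + 0 = 14
Change: 14 − 13 = +1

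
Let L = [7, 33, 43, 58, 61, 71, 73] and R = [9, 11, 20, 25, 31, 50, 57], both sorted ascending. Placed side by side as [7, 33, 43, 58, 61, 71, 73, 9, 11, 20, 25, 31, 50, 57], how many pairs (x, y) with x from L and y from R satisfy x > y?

There are 38 split inversions.

Count, for every r in R, how many entries of L exceed r:
r = 9: 33, 43, 58, 61, 71, 73 → 6
r = 11: 33, 43, 58, 61, 71, 73 → 6
r = 20: 33, 43, 58, 61, 71, 73 → 6
r = 25: 33, 43, 58, 61, 71, 73 → 6
r = 31: 33, 43, 58, 61, 71, 73 → 6
r = 50: 58, 61, 71, 73 → 4
r = 57: 58, 61, 71, 73 → 4
Cross-inversions: 6 + 6 + 6 + 6 + 6 + 4 + 4 = 38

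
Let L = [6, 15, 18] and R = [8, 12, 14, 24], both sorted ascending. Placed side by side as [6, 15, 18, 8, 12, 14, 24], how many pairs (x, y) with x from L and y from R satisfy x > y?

For each element r of the right run, count left-run elements greater than r:
r = 8: 15, 18 → 2
r = 12: 15, 18 → 2
r = 14: 15, 18 → 2
r = 24: none → 0
Cross-inversions: 2 + 2 + 2 + 0 = 6

Cross-inversions: 6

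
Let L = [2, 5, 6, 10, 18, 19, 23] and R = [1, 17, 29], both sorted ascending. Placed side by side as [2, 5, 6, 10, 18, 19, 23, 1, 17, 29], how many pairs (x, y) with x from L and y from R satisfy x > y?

For each element r of the right run, count left-run elements greater than r:
r = 1: 2, 5, 6, 10, 18, 19, 23 → 7
r = 17: 18, 19, 23 → 3
r = 29: none → 0
Cross-inversions: 7 + 3 + 0 = 10

10 cross-inversions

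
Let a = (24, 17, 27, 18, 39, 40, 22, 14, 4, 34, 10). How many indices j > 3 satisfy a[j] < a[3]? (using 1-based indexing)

5

The element at index 3 is 27.
Elements after it: 18, 39, 40, 22, 14, 4, 34, 10
Those smaller than 27: 18, 22, 14, 4, 10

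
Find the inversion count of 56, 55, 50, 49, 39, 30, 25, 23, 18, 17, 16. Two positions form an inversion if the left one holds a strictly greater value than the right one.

Count, for each position, how many later elements it exceeds:
56 → 55, 50, 49, 39, 30, 25, 23, 18, 17, 16 → 10
55 → 50, 49, 39, 30, 25, 23, 18, 17, 16 → 9
50 → 49, 39, 30, 25, 23, 18, 17, 16 → 8
49 → 39, 30, 25, 23, 18, 17, 16 → 7
39 → 30, 25, 23, 18, 17, 16 → 6
30 → 25, 23, 18, 17, 16 → 5
25 → 23, 18, 17, 16 → 4
23 → 18, 17, 16 → 3
18 → 17, 16 → 2
17 → 16 → 1
16 → none → 0
Sum: 10 + 9 + 8 + 7 + 6 + 5 + 4 + 3 + 2 + 1 + 0 = 55

55 out-of-order pairs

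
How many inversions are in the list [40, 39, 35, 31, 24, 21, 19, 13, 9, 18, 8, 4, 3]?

Count, for each position, how many later elements it exceeds:
40 → 39, 35, 31, 24, 21, 19, 13, 9, 18, 8, 4, 3 → 12
39 → 35, 31, 24, 21, 19, 13, 9, 18, 8, 4, 3 → 11
35 → 31, 24, 21, 19, 13, 9, 18, 8, 4, 3 → 10
31 → 24, 21, 19, 13, 9, 18, 8, 4, 3 → 9
24 → 21, 19, 13, 9, 18, 8, 4, 3 → 8
21 → 19, 13, 9, 18, 8, 4, 3 → 7
19 → 13, 9, 18, 8, 4, 3 → 6
13 → 9, 8, 4, 3 → 4
9 → 8, 4, 3 → 3
18 → 8, 4, 3 → 3
8 → 4, 3 → 2
4 → 3 → 1
3 → none → 0
Sum: 12 + 11 + 10 + 9 + 8 + 7 + 6 + 4 + 3 + 3 + 2 + 1 + 0 = 76

76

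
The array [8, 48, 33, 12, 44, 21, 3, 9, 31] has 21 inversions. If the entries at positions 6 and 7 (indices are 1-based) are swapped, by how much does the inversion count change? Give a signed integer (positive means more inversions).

-1

Positions 6 and 7 hold 21 and 3; after swapping, the array is [8, 48, 33, 12, 44, 3, 21, 9, 31].
For each element, count later entries that are smaller:
8: 1
48: 7
33: 5
12: 2
44: 4
3: 0
21: 1
9: 0
31: 0
Sum: 1 + 7 + 5 + 2 + 4 + 0 + 1 + 0 + 0 = 20
Change: 20 − 21 = -1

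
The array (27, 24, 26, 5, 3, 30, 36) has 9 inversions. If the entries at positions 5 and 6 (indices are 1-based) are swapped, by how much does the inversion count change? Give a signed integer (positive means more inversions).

Positions 5 and 6 hold 3 and 30; after swapping, the array is [27, 24, 26, 5, 30, 3, 36].
Element-by-element contributions:
27 → 24, 26, 5, 3 → 4
24 → 5, 3 → 2
26 → 5, 3 → 2
5 → 3 → 1
30 → 3 → 1
3 → none → 0
36 → none → 0
Sum: 4 + 2 + 2 + 1 + 1 + 0 + 0 = 10
Change: 10 − 9 = +1

+1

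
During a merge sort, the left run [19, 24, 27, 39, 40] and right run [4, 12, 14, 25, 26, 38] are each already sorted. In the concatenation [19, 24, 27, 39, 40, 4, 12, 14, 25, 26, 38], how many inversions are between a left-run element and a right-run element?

23

Take each right-half value and tally the left-half values above it:
r = 4: 19, 24, 27, 39, 40 → 5
r = 12: 19, 24, 27, 39, 40 → 5
r = 14: 19, 24, 27, 39, 40 → 5
r = 25: 27, 39, 40 → 3
r = 26: 27, 39, 40 → 3
r = 38: 39, 40 → 2
Cross-inversions: 5 + 5 + 5 + 3 + 3 + 2 = 23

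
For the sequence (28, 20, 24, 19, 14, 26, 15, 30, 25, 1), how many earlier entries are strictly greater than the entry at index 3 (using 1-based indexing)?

The element at index 3 is 24.
Elements before it: 28, 20
Those larger than 24: 28

1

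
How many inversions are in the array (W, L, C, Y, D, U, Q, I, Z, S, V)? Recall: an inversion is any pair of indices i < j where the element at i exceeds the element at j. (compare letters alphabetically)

23 inversions

Element-by-element contributions:
W: 8
L: 3
C: 0
Y: 6
D: 0
U: 3
Q: 1
I: 0
Z: 2
S: 0
V: 0
Sum: 8 + 3 + 0 + 6 + 0 + 3 + 1 + 0 + 2 + 0 + 0 = 23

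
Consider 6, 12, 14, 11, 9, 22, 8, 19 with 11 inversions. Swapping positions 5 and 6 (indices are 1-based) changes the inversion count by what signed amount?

Positions 5 and 6 hold 9 and 22; after swapping, the array is [6, 12, 14, 11, 22, 9, 8, 19].
Element-by-element contributions:
6: 0
12: 3
14: 3
11: 2
22: 3
9: 1
8: 0
19: 0
Sum: 0 + 3 + 3 + 2 + 3 + 1 + 0 + 0 = 12
Change: 12 − 11 = +1

+1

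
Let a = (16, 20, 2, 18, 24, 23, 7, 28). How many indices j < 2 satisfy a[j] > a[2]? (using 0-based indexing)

The element at index 2 is 2.
Elements before it: 16, 20
Those larger than 2: 16, 20

2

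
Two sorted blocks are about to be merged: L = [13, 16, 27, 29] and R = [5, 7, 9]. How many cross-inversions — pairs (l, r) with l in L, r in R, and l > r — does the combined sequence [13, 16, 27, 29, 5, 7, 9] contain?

12

For each element r of the right run, count left-run elements greater than r:
r = 5: 13, 16, 27, 29 → 4
r = 7: 13, 16, 27, 29 → 4
r = 9: 13, 16, 27, 29 → 4
Cross-inversions: 4 + 4 + 4 = 12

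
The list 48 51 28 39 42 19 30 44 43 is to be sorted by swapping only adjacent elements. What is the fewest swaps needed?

Minimum adjacent swaps = number of inversions (each swap of adjacent out-of-order elements removes one inversion and no swap can remove more).
Count inversions — for each element, later elements that are smaller:
48: 28, 39, 42, 19, 30, 44, 43 → 7
51: 28, 39, 42, 19, 30, 44, 43 → 7
28: 19 → 1
39: 19, 30 → 2
42: 19, 30 → 2
19: none → 0
30: none → 0
44: 43 → 1
43: none → 0
Total inversions: 7 + 7 + 1 + 2 + 2 + 0 + 0 + 1 + 0 = 20

20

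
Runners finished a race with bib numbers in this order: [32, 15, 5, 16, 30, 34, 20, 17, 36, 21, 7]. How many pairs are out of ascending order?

There are 25 inversions.

For each element, count later entries that are smaller:
32 → 15, 5, 16, 30, 20, 17, 21, 7 → 8
15 → 5, 7 → 2
5 → none → 0
16 → 7 → 1
30 → 20, 17, 21, 7 → 4
34 → 20, 17, 21, 7 → 4
20 → 17, 7 → 2
17 → 7 → 1
36 → 21, 7 → 2
21 → 7 → 1
7 → none → 0
Sum: 8 + 2 + 0 + 1 + 4 + 4 + 2 + 1 + 2 + 1 + 0 = 25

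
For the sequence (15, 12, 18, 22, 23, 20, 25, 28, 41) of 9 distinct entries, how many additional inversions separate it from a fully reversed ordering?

33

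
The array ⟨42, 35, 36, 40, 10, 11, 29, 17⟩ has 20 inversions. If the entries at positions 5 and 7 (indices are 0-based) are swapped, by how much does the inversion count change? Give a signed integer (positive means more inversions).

Positions 5 and 7 hold 11 and 17; after swapping, the array is [42, 35, 36, 40, 10, 17, 29, 11].
For each element, count later entries that are smaller:
42: 7
35: 4
36: 4
40: 4
10: 0
17: 1
29: 1
11: 0
Sum: 7 + 4 + 4 + 4 + 0 + 1 + 1 + 0 = 21
Change: 21 − 20 = +1

+1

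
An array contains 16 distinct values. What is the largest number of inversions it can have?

120 inversions

The maximum occurs when the array is in strictly decreasing order: every one of the C(16, 2) pairs is inverted.
C(16, 2) = 16·15/2 = 120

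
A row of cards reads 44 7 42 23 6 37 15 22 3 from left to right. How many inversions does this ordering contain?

26

For each element, count later entries that are smaller:
44 → 7, 42, 23, 6, 37, 15, 22, 3 → 8
7 → 6, 3 → 2
42 → 23, 6, 37, 15, 22, 3 → 6
23 → 6, 15, 22, 3 → 4
6 → 3 → 1
37 → 15, 22, 3 → 3
15 → 3 → 1
22 → 3 → 1
3 → none → 0
Sum: 8 + 2 + 6 + 4 + 1 + 3 + 1 + 1 + 0 = 26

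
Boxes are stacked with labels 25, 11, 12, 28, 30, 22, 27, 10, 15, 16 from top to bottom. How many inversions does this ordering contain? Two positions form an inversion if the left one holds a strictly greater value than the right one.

24 inversions

Element-by-element contributions:
25 → 11, 12, 22, 10, 15, 16 → 6
11 → 10 → 1
12 → 10 → 1
28 → 22, 27, 10, 15, 16 → 5
30 → 22, 27, 10, 15, 16 → 5
22 → 10, 15, 16 → 3
27 → 10, 15, 16 → 3
10 → none → 0
15 → none → 0
16 → none → 0
Sum: 6 + 1 + 1 + 5 + 5 + 3 + 3 + 0 + 0 + 0 = 24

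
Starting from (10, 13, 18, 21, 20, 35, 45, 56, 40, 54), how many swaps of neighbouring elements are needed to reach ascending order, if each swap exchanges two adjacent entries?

The minimum number of adjacent swaps to sort an array equals its inversion count, since every such swap removes exactly one inversion.
Count inversions — for each element, later elements that are smaller:
10: none → 0
13: none → 0
18: none → 0
21: 20 → 1
20: none → 0
35: none → 0
45: 40 → 1
56: 40, 54 → 2
40: none → 0
54: none → 0
Total inversions: 0 + 0 + 0 + 1 + 0 + 0 + 1 + 2 + 0 + 0 = 4

There are 4 adjacent swaps.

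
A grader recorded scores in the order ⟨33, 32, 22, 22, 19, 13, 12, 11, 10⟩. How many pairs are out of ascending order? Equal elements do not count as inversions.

35

For each element, count later entries that are smaller:
33: 8
32: 7
22: 5
22: 5
19: 4
13: 3
12: 2
11: 1
10: 0
Sum: 8 + 7 + 5 + 5 + 4 + 3 + 2 + 1 + 0 = 35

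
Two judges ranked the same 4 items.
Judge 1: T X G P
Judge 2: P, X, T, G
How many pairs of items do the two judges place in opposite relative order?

Assign each item its position (1..4) in the first ordering, then rewrite the second ordering as that position sequence:
positions: T→1, X→2, G→3, P→4
second ordering as positions: [4, 2, 1, 3]
Discordant pairs = inversions in this position sequence.
4: 2, 1, 3 → 3
2: 1 → 1
1: 0
3: 0
Total: 3 + 1 + 0 + 0 = 4

4 discordant pairs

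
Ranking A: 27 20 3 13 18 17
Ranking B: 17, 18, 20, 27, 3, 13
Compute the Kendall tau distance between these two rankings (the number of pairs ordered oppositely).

There are 10 discordant pairs.

Assign each item its position (1..6) in the first ordering, then rewrite the second ordering as that position sequence:
positions: 27→1, 20→2, 3→3, 13→4, 18→5, 17→6
second ordering as positions: [6, 5, 2, 1, 3, 4]
Discordant pairs = inversions in this position sequence.
6: 5, 2, 1, 3, 4 → 5
5: 2, 1, 3, 4 → 4
2: 1 → 1
1: 0
3: 0
4: 0
Total: 5 + 4 + 1 + 0 + 0 + 0 = 10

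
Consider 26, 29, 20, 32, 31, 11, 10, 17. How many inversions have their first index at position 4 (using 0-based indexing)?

3

The element at index 4 is 31.
Elements after it: 11, 10, 17
Those smaller than 31: 11, 10, 17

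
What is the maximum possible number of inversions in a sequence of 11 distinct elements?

There are 55 inversions.

A reversed (strictly descending) arrangement makes every pair an inversion, giving C(11, 2) inversions.
C(11, 2) = 11·10/2 = 55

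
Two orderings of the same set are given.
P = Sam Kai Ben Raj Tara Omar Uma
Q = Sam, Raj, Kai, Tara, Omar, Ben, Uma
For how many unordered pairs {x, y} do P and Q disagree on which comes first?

4 disagreeing pairs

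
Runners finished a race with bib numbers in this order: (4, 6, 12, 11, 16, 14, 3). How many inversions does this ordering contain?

Listing every pair i<j with a[i]>a[j] (using 0-based positions):
(0,6): 4 > 3
(1,6): 6 > 3
(2,3): 12 > 11
(2,6): 12 > 3
(3,6): 11 > 3
(4,5): 16 > 14
(4,6): 16 > 3
(5,6): 14 > 3
That's 8 pairs.

8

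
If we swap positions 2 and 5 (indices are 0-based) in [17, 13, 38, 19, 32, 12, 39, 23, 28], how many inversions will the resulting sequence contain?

9

Positions 2 and 5 hold 38 and 12; after swapping, the array is [17, 13, 12, 19, 32, 38, 39, 23, 28].
Sweep left to right; for each value list the smaller values that follow it:
17: 2
13: 1
12: 0
19: 0
32: 2
38: 2
39: 2
23: 0
28: 0
Sum: 2 + 1 + 0 + 0 + 2 + 2 + 2 + 0 + 0 = 9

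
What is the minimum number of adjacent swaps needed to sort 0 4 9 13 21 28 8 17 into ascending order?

6 swaps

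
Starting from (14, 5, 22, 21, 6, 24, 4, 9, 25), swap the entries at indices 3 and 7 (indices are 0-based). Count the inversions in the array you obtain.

14 inversions

Positions 3 and 7 hold 21 and 9; after swapping, the array is [14, 5, 22, 9, 6, 24, 4, 21, 25].
Count, for each position, how many later elements it exceeds:
14 → 5, 9, 6, 4 → 4
5 → 4 → 1
22 → 9, 6, 4, 21 → 4
9 → 6, 4 → 2
6 → 4 → 1
24 → 4, 21 → 2
4 → none → 0
21 → none → 0
25 → none → 0
Sum: 4 + 1 + 4 + 2 + 1 + 2 + 0 + 0 + 0 = 14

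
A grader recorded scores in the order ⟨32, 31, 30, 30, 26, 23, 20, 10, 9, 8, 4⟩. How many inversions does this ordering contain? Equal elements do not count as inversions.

54

Element-by-element contributions:
32 → 31, 30, 30, 26, 23, 20, 10, 9, 8, 4 → 10
31 → 30, 30, 26, 23, 20, 10, 9, 8, 4 → 9
30 → 26, 23, 20, 10, 9, 8, 4 → 7
30 → 26, 23, 20, 10, 9, 8, 4 → 7
26 → 23, 20, 10, 9, 8, 4 → 6
23 → 20, 10, 9, 8, 4 → 5
20 → 10, 9, 8, 4 → 4
10 → 9, 8, 4 → 3
9 → 8, 4 → 2
8 → 4 → 1
4 → none → 0
Sum: 10 + 9 + 7 + 7 + 6 + 5 + 4 + 3 + 2 + 1 + 0 = 54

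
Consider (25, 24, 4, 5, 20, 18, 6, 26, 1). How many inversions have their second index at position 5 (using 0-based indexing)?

3

The element at index 5 is 18.
Elements before it: 25, 24, 4, 5, 20
Those larger than 18: 25, 24, 20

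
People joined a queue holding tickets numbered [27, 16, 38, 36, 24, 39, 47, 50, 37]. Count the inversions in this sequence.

Sweep left to right; for each value list the smaller values that follow it:
27: 2
16: 0
38: 3
36: 1
24: 0
39: 1
47: 1
50: 1
37: 0
Sum: 2 + 0 + 3 + 1 + 0 + 1 + 1 + 1 + 0 = 9

9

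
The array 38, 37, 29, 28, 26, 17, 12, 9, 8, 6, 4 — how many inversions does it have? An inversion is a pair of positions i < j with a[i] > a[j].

55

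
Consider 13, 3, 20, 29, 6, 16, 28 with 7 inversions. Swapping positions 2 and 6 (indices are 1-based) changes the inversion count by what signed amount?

Positions 2 and 6 hold 3 and 16; after swapping, the array is [13, 16, 20, 29, 6, 3, 28].
For each element, count later entries that are smaller:
13 → 6, 3 → 2
16 → 6, 3 → 2
20 → 6, 3 → 2
29 → 6, 3, 28 → 3
6 → 3 → 1
3 → none → 0
28 → none → 0
Sum: 2 + 2 + 2 + 3 + 1 + 0 + 0 = 10
Change: 10 − 7 = +3

+3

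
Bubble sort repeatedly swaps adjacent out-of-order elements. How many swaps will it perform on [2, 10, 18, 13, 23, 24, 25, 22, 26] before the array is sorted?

Each adjacent swap fixes exactly one inversion, so the minimum swap count equals the number of inversions.
Count inversions — for each element, later elements that are smaller:
2: none → 0
10: none → 0
18: 13 → 1
13: none → 0
23: 22 → 1
24: 22 → 1
25: 22 → 1
22: none → 0
26: none → 0
Total inversions: 0 + 0 + 1 + 0 + 1 + 1 + 1 + 0 + 0 = 4

4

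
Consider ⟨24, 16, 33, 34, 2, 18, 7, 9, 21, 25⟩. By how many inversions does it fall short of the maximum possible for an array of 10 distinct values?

22

Maximum inversions for 10 distinct elements is C(10, 2) = 10·9/2 = 45.
Current inversions — for each element, count later smaller elements:
24: 6
16: 3
33: 6
34: 6
2: 0
18: 2
7: 0
9: 0
21: 0
25: 0
Current total: 6 + 3 + 6 + 6 + 0 + 2 + 0 + 0 + 0 + 0 = 23
Shortfall: 45 − 23 = 22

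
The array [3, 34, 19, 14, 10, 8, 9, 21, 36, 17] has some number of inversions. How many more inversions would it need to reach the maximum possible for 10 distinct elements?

Maximum inversions for 10 distinct elements is C(10, 2) = 10·9/2 = 45.
Current inversions — for each element, count later smaller elements:
3: 0
34: 7
19: 5
14: 3
10: 2
8: 0
9: 0
21: 1
36: 1
17: 0
Current total: 0 + 7 + 5 + 3 + 2 + 0 + 0 + 1 + 1 + 0 = 19
Shortfall: 45 − 19 = 26

26 inversions short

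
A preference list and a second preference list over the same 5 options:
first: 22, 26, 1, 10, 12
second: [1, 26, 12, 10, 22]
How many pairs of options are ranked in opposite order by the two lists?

6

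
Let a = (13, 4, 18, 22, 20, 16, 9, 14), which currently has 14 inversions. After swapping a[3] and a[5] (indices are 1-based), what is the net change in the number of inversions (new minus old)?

+1

Positions 3 and 5 hold 18 and 20; after swapping, the array is [13, 4, 20, 22, 18, 16, 9, 14].
Element-by-element contributions:
13: 2
4: 0
20: 4
22: 4
18: 3
16: 2
9: 0
14: 0
Sum: 2 + 0 + 4 + 4 + 3 + 2 + 0 + 0 = 15
Change: 15 − 14 = +1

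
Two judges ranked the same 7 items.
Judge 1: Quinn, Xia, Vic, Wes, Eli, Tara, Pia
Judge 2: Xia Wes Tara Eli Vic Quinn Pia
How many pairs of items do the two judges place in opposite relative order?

9

Assign each item its position (1..7) in the first ordering, then rewrite the second ordering as that position sequence:
positions: Quinn→1, Xia→2, Vic→3, Wes→4, Eli→5, Tara→6, Pia→7
second ordering as positions: [2, 4, 6, 5, 3, 1, 7]
Discordant pairs = inversions in this position sequence.
2: 1 → 1
4: 3, 1 → 2
6: 5, 3, 1 → 3
5: 3, 1 → 2
3: 1 → 1
1: 0
7: 0
Total: 1 + 2 + 3 + 2 + 1 + 0 + 0 = 9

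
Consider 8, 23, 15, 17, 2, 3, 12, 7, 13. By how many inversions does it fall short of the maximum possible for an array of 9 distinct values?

Maximum inversions for 9 distinct elements is C(9, 2) = 9·8/2 = 36.
Current inversions — for each element, count later smaller elements:
8: 3
23: 7
15: 5
17: 5
2: 0
3: 0
12: 1
7: 0
13: 0
Current total: 3 + 7 + 5 + 5 + 0 + 0 + 1 + 0 + 0 = 21
Shortfall: 36 − 21 = 15

15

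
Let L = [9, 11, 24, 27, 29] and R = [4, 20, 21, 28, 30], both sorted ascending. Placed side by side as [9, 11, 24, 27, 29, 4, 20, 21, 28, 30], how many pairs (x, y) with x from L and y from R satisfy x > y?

For each element r of the right run, count left-run elements greater than r:
r = 4: 9, 11, 24, 27, 29 → 5
r = 20: 24, 27, 29 → 3
r = 21: 24, 27, 29 → 3
r = 28: 29 → 1
r = 30: none → 0
Cross-inversions: 5 + 3 + 3 + 1 + 0 = 12

12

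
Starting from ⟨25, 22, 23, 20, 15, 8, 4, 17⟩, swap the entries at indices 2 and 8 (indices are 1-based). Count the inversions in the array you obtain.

Inversions: 21

Positions 2 and 8 hold 22 and 17; after swapping, the array is [25, 17, 23, 20, 15, 8, 4, 22].
Element-by-element contributions:
25 → 17, 23, 20, 15, 8, 4, 22 → 7
17 → 15, 8, 4 → 3
23 → 20, 15, 8, 4, 22 → 5
20 → 15, 8, 4 → 3
15 → 8, 4 → 2
8 → 4 → 1
4 → none → 0
22 → none → 0
Sum: 7 + 3 + 5 + 3 + 2 + 1 + 0 + 0 = 21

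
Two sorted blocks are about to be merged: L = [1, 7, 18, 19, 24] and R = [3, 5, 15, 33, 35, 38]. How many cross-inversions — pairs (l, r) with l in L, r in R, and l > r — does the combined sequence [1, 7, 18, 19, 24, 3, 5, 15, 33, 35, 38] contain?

11 cross-inversions

For each element r of the right run, count left-run elements greater than r:
r = 3: 7, 18, 19, 24 → 4
r = 5: 7, 18, 19, 24 → 4
r = 15: 18, 19, 24 → 3
r = 33: none → 0
r = 35: none → 0
r = 38: none → 0
Cross-inversions: 4 + 4 + 3 + 0 + 0 + 0 = 11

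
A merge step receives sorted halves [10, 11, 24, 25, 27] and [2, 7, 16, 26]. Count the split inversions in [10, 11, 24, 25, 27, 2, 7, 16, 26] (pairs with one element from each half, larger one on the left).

Count, for every r in R, how many entries of L exceed r:
r = 2: 10, 11, 24, 25, 27 → 5
r = 7: 10, 11, 24, 25, 27 → 5
r = 16: 24, 25, 27 → 3
r = 26: 27 → 1
Cross-inversions: 5 + 5 + 3 + 1 = 14

14 split inversions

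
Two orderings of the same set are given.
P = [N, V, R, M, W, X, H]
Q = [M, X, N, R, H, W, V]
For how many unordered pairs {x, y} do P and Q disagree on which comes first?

Disagreeing pairs: 11

Assign each item its position (1..7) in the first ordering, then rewrite the second ordering as that position sequence:
positions: N→1, V→2, R→3, M→4, W→5, X→6, H→7
second ordering as positions: [4, 6, 1, 3, 7, 5, 2]
Discordant pairs = inversions in this position sequence.
4: 1, 3, 2 → 3
6: 1, 3, 5, 2 → 4
1: 0
3: 2 → 1
7: 5, 2 → 2
5: 2 → 1
2: 0
Total: 3 + 4 + 0 + 1 + 2 + 1 + 0 = 11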